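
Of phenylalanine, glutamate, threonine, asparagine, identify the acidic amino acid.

glutamate

The acidic residues are Asp (D) and Glu (E), whose side chains end in a carboxylate group.
Of the listed options, only glutamate belongs to this group.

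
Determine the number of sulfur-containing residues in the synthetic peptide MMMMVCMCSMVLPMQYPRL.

9

Only Cys (C) and Met (M) have a sulfur atom in the side chain.
Matching residues: M1, M2, M3, M4, C6, M7, C8, M10, M14.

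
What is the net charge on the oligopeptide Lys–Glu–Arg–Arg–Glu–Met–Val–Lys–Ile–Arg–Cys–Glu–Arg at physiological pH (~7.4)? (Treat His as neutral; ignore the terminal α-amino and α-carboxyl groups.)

Near pH 7.4, K and R contribute +1 each, D and E contribute −1 each, and every other side chain (His included, as stated) is uncharged.
Positive (K, R): Lys1, Arg3, Arg4, Lys8, Arg10, Arg13 → +6.
Negative (D, E): Glu2, Glu5, Glu12 → −3.
Net charge = (+6) + (−3) = +3.

+3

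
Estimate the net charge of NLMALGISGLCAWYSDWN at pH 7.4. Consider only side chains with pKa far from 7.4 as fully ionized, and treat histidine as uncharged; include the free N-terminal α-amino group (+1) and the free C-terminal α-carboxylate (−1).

Near pH 7.4, K and R contribute +1 each, D and E contribute −1 each, and every other side chain (His included, as stated) is uncharged.
Positive (K, R): none → +0.
Negative (D, E): D16 → −1.
The N-terminus (+1) and C-terminus (−1) cancel.
Net charge = (+0) + (−1) = −1.

-1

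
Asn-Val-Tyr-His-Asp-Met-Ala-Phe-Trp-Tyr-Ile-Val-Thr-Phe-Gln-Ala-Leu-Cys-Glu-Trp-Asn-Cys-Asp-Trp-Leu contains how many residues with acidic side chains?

3

Only D (aspartate) and E (glutamate) carry a side-chain carboxylic acid.
Matching residues: Asp5, Glu19, Asp23.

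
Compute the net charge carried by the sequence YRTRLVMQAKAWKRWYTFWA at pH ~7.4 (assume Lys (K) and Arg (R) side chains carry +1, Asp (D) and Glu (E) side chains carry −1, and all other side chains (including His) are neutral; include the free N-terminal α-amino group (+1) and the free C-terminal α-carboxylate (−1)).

+5

Positive (K, R): R2, R4, K10, K13, R14 → +5.
Negative (D, E): none → −0.
The N-terminus (+1) and C-terminus (−1) cancel.
Net charge = (+5) + (−0) = +5.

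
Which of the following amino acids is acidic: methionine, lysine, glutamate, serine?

Aspartate (D) and glutamate (E) have carboxylic-acid side chains and are the acidic amino acids.
Of the listed options, only glutamate belongs to this group.

glutamate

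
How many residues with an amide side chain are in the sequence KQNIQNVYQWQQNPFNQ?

The amide-side-chain residues are Asn (N) and Gln (Q).
Matching residues: Q2, N3, Q5, N6, Q9, Q11, Q12, N13, N16, Q17.

10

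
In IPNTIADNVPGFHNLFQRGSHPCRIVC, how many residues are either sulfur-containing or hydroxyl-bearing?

Sulfur-containing: C, M. Hydroxyl-bearing: S, T, Y.
Sulfur-containing residues here: C23, C27 (2).
Hydroxyl-bearing residues here: T4, S20 (2).
The two groups share no amino acid, so total = 2 + 2 = 4.

4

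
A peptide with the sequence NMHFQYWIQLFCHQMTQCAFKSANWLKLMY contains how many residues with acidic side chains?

Only D (aspartate) and E (glutamate) carry a side-chain carboxylic acid.
None of the 30 residues belong to this group.

0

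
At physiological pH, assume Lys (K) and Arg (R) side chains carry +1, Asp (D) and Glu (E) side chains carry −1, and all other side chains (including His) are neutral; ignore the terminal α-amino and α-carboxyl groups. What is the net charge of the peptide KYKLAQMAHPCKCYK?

Positive (K, R): K1, K3, K12, K15 → +4.
Negative (D, E): none → −0.
Net charge = (+4) + (−0) = +4.

+4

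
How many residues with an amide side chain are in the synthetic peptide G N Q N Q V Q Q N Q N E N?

Asparagine (N) and glutamine (Q) have uncharged amide side chains.
Matching residues: N2, Q3, N4, Q5, Q7, Q8, N9, Q10, N11, N13.

10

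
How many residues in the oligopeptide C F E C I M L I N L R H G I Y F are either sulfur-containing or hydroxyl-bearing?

Sulfur-containing: C, M. Hydroxyl-bearing: S, T, Y.
Sulfur-containing residues here: C1, C4, M6 (3).
Hydroxyl-bearing residues here: Y15 (1).
The two groups share no amino acid, so total = 3 + 1 = 4.

4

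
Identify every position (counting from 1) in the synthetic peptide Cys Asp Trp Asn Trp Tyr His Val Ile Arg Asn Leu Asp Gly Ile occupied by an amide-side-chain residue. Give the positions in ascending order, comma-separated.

Only N (asparagine) and Q (glutamine) carry a side-chain carboxamide.
Matching residues: Asn4, Asn11.

4, 11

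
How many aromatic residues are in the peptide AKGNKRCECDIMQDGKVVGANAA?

0

Phenylalanine (F), tryptophan (W), and tyrosine (Y) have aromatic ring side chains.
None of the 23 residues belong to this group.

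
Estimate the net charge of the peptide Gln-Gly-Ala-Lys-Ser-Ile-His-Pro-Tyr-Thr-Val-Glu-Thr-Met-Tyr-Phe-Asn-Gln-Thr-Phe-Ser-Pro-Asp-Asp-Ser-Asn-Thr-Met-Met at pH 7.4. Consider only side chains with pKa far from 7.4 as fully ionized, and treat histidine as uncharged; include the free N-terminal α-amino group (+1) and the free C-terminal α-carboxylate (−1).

At pH ~7.4 the Lys and Arg side chains are protonated (+1), the Asp and Glu side chains are deprotonated (−1), and with His taken as neutral all other side chains carry no charge.
Positive (K, R): Lys4 → +1.
Negative (D, E): Glu12, Asp23, Asp24 → −3.
The N-terminus (+1) and C-terminus (−1) cancel.
Net charge = (+1) + (−3) = −2.

-2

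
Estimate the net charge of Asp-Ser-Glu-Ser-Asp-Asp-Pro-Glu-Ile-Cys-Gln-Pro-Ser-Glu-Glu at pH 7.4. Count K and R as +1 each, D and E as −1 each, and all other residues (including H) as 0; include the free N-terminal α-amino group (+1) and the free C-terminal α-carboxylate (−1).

Positive (K, R): none → +0.
Negative (D, E): Asp1, Glu3, Asp5, Asp6, Glu8, Glu14, Glu15 → −7.
The N-terminus (+1) and C-terminus (−1) cancel.
Net charge = (+0) + (−7) = −7.

-7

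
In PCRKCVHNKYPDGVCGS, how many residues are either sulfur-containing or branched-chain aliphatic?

5

Sulfur-containing: C, M. Branched-chain aliphatic: I, L, V.
Sulfur-containing residues here: C2, C5, C15 (3).
Branched-chain aliphatic residues here: V6, V14 (2).
The two groups share no amino acid, so total = 3 + 2 = 5.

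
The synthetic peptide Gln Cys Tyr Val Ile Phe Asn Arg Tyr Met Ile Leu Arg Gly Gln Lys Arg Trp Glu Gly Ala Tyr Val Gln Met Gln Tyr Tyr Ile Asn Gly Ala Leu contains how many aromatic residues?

7

F, W, and Y each carry an aromatic ring on the side chain.
Matching residues: Tyr3, Phe6, Tyr9, Trp18, Tyr22, Tyr27, Tyr28.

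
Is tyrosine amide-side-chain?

No

Asparagine (N) and glutamine (Q) have uncharged amide side chains.
Tyrosine is not in this group.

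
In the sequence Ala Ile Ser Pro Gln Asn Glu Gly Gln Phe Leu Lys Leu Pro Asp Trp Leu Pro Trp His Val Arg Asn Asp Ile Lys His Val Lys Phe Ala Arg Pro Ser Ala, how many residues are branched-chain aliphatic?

V, L, and I make up the branched-chain aliphatic group.
Matching residues: Ile2, Leu11, Leu13, Leu17, Val21, Ile25, Val28.

7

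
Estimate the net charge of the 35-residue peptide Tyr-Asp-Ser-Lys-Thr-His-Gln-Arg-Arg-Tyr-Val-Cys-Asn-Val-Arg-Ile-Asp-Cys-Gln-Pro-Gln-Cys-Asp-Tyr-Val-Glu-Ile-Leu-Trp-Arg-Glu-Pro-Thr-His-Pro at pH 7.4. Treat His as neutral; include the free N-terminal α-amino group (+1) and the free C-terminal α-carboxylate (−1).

0

At pH ~7.4 the Lys and Arg side chains are protonated (+1), the Asp and Glu side chains are deprotonated (−1), and with His taken as neutral all other side chains carry no charge.
Positive (K, R): Lys4, Arg8, Arg9, Arg15, Arg30 → +5.
Negative (D, E): Asp2, Asp17, Asp23, Glu26, Glu31 → −5.
The N-terminus (+1) and C-terminus (−1) cancel.
Net charge = (+5) + (−5) = 0.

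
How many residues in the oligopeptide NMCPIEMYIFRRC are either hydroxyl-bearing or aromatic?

Hydroxyl-bearing: S, T, Y. Aromatic: F, W, Y.
Hydroxyl-bearing residues here: Y8 (1).
Aromatic residues here: Y8, F10 (2).
Y is in both groups, so the 1 Y residue must not be double-counted.
Total = 1 + 2 − 1 = 2.

2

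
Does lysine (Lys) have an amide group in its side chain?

The amide-side-chain residues are Asn (N) and Gln (Q).
Lysine is not in this group.

No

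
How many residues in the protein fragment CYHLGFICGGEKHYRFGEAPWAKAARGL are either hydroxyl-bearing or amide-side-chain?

Hydroxyl-bearing: S, T, Y. Amide-side-chain: N, Q.
Hydroxyl-bearing residues here: Y2, Y14 (2).
Amide-side-chain residues here: none (0).
The two groups share no amino acid, so total = 2 + 0 = 2.

2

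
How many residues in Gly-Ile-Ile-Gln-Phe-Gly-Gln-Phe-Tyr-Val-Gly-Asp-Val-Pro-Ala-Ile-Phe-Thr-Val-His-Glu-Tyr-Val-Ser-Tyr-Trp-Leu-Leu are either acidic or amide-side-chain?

4

Acidic: D, E. Amide-side-chain: N, Q.
Acidic residues here: Asp12, Glu21 (2).
Amide-side-chain residues here: Gln4, Gln7 (2).
The two groups share no amino acid, so total = 2 + 2 = 4.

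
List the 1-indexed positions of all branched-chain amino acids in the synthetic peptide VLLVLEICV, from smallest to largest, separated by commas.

Valine (V), leucine (L), and isoleucine (I) are the branched-chain amino acids.
Matching residues: V1, L2, L3, V4, L5, I7, V9.

1, 2, 3, 4, 5, 7, 9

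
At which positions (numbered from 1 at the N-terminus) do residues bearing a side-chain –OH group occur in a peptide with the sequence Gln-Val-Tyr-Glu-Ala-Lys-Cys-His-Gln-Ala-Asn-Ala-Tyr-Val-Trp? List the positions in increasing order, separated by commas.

3, 13

The –OH-bearing residues are Ser, Thr (aliphatic alcohols), and Tyr (phenol).
Matching residues: Tyr3, Tyr13.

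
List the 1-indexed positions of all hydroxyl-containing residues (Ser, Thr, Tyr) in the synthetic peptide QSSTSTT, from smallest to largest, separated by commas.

Matching residues: S2, S3, T4, S5, T6, T7.

2, 3, 4, 5, 6, 7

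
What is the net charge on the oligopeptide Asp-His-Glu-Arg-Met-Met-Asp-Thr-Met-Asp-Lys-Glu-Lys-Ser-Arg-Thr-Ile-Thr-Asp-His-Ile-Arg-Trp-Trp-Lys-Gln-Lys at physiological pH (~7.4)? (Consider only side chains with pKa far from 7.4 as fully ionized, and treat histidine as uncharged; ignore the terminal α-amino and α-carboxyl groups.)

The side chains ionized at physiological pH are Lys/Arg (+1) and Asp/Glu (−1); with His treated as neutral, nothing else contributes.
Positive (K, R): Arg4, Lys11, Lys13, Arg15, Arg22, Lys25, Lys27 → +7.
Negative (D, E): Asp1, Glu3, Asp7, Asp10, Glu12, Asp19 → −6.
Net charge = (+7) + (−6) = +1.

+1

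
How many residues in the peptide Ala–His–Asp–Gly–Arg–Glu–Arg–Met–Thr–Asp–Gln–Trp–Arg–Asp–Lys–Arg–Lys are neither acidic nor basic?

Acidic: D, E. Basic: K, R, H. All other residues are neither.
Matching residues: Ala1, Gly4, Met8, Thr9, Gln11, Trp12.

6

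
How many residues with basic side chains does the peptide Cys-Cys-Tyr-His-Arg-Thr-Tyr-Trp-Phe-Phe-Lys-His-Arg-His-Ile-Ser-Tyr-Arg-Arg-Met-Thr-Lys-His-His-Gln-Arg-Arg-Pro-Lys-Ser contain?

14

K, R, and H are the three residues with basic side chains (ε-amine, guanidinium, and imidazole respectively).
Matching residues: His4, Arg5, Lys11, His12, Arg13, His14, Arg18, Arg19, Lys22, His23, His24, Arg26, Arg27, Lys29.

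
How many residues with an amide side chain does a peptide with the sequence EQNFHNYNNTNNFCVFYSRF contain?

7

Only N (asparagine) and Q (glutamine) carry a side-chain carboxamide.
Matching residues: Q2, N3, N6, N8, N9, N11, N12.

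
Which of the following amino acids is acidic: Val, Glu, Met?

Glu

Aspartate (D) and glutamate (E) have carboxylic-acid side chains and are the acidic amino acids.
Of the listed options, only Glu belongs to this group.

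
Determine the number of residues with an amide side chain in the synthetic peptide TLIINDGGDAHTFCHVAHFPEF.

1

Asparagine (N) and glutamine (Q) have uncharged amide side chains.
Matching residues: N5.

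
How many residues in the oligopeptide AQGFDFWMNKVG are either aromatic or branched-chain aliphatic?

4

Aromatic: F, W, Y. Branched-chain aliphatic: I, L, V.
Aromatic residues here: F4, F6, W7 (3).
Branched-chain aliphatic residues here: V11 (1).
The two groups share no amino acid, so total = 3 + 1 = 4.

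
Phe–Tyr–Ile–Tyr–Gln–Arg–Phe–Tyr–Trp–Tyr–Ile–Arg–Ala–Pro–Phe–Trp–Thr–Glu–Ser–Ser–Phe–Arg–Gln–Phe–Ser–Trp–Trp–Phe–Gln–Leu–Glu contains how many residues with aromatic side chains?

Phenylalanine (F), tryptophan (W), and tyrosine (Y) have aromatic ring side chains.
Matching residues: Phe1, Tyr2, Tyr4, Phe7, Tyr8, Trp9, Tyr10, Phe15, Trp16, Phe21, Phe24, Trp26, Trp27, Phe28.

14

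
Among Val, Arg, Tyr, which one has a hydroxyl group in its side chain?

Tyr

Serine (S), threonine (T), and tyrosine (Y) each carry a hydroxyl group on the side chain.
Of the listed options, only Tyr belongs to this group.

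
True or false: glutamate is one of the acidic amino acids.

Only D (aspartate) and E (glutamate) carry a side-chain carboxylic acid.
Glutamate is in this group.

True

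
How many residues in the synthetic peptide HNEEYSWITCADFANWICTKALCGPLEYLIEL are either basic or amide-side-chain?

Basic: H, K, R. Amide-side-chain: N, Q.
Basic residues here: H1, K20 (2).
Amide-side-chain residues here: N2, N15 (2).
The two groups share no amino acid, so total = 2 + 2 = 4.

4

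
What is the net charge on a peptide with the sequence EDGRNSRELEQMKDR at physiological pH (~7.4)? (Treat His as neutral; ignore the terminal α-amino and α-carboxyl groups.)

The side chains ionized at physiological pH are Lys/Arg (+1) and Asp/Glu (−1); with His treated as neutral, nothing else contributes.
Positive (K, R): R4, R7, K13, R15 → +4.
Negative (D, E): E1, D2, E8, E10, D14 → −5.
Net charge = (+4) + (−5) = −1.

-1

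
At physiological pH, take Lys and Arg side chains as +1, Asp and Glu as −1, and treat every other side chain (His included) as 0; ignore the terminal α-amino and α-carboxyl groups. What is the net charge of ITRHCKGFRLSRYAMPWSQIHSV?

Positive (K, R): R3, K6, R9, R12 → +4.
Negative (D, E): none → −0.
Net charge = (+4) + (−0) = +4.

+4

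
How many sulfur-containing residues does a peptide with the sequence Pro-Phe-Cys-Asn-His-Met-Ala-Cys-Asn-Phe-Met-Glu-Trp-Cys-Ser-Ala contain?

5

Only Cys (C) and Met (M) have a sulfur atom in the side chain.
Matching residues: Cys3, Met6, Cys8, Met11, Cys14.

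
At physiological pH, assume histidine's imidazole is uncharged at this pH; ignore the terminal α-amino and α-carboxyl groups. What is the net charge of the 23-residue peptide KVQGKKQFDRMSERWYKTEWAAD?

The side chains ionized at physiological pH are Lys/Arg (+1) and Asp/Glu (−1); with His treated as neutral, nothing else contributes.
Positive (K, R): K1, K5, K6, R10, R14, K17 → +6.
Negative (D, E): D9, E13, E19, D23 → −4.
Net charge = (+6) + (−4) = +2.

+2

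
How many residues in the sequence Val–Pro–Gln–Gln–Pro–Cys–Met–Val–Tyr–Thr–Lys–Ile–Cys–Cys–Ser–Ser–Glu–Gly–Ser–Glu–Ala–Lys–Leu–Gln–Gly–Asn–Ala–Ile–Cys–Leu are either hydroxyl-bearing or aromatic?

Hydroxyl-bearing: S, T, Y. Aromatic: F, W, Y.
Hydroxyl-bearing residues here: Tyr9, Thr10, Ser15, Ser16, Ser19 (5).
Aromatic residues here: Tyr9 (1).
Y is in both groups, so the 1 Y residue must not be double-counted.
Total = 5 + 1 − 1 = 5.

5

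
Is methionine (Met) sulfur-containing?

Cysteine (C, thiol) and methionine (M, thioether) are the two sulfur-containing amino acids.
Methionine is in this group.

Yes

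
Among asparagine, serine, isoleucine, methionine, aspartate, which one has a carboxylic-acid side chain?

aspartate

Only D (aspartate) and E (glutamate) carry a side-chain carboxylic acid.
Of the listed options, only aspartate belongs to this group.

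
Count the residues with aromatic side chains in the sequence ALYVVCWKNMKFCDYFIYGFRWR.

8

Phenylalanine (F), tryptophan (W), and tyrosine (Y) have aromatic ring side chains.
Matching residues: Y3, W7, F12, Y15, F16, Y18, F20, W22.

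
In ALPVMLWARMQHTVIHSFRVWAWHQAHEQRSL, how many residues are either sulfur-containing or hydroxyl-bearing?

5

Sulfur-containing: C, M. Hydroxyl-bearing: S, T, Y.
Sulfur-containing residues here: M5, M10 (2).
Hydroxyl-bearing residues here: T13, S17, S31 (3).
The two groups share no amino acid, so total = 2 + 3 = 5.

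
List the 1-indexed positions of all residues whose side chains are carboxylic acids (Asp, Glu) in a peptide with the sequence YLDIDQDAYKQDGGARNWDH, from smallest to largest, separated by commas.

3, 5, 7, 12, 19

Matching residues: D3, D5, D7, D12, D19.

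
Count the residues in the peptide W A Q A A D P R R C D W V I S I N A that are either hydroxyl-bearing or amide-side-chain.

3

Hydroxyl-bearing: S, T, Y. Amide-side-chain: N, Q.
Hydroxyl-bearing residues here: S15 (1).
Amide-side-chain residues here: Q3, N17 (2).
The two groups share no amino acid, so total = 1 + 2 = 3.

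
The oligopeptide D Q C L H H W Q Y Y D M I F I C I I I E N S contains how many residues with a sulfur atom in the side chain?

3

Only Cys (C) and Met (M) have a sulfur atom in the side chain.
Matching residues: C3, M12, C16.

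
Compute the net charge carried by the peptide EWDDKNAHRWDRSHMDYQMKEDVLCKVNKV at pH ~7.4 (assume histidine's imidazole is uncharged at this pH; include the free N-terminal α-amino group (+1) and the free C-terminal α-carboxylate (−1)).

The side chains ionized at physiological pH are Lys/Arg (+1) and Asp/Glu (−1); with His treated as neutral, nothing else contributes.
Positive (K, R): K5, R9, R12, K20, K26, K29 → +6.
Negative (D, E): E1, D3, D4, D11, D16, E21, D22 → −7.
The N-terminus (+1) and C-terminus (−1) cancel.
Net charge = (+6) + (−7) = −1.

-1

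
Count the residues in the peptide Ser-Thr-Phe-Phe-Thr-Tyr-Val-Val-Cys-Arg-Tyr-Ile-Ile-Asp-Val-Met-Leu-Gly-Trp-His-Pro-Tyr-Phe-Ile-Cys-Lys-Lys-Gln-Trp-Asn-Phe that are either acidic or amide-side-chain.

Acidic: D, E. Amide-side-chain: N, Q.
Acidic residues here: Asp14 (1).
Amide-side-chain residues here: Gln28, Asn30 (2).
The two groups share no amino acid, so total = 1 + 2 = 3.

3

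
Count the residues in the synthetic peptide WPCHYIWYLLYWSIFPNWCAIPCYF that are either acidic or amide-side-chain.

1

Acidic: D, E. Amide-side-chain: N, Q.
Acidic residues here: none (0).
Amide-side-chain residues here: N17 (1).
The two groups share no amino acid, so total = 0 + 1 = 1.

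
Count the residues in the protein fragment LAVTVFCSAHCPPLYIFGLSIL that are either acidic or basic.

1

Acidic: D, E. Basic: H, K, R.
Acidic residues here: none (0).
Basic residues here: H10 (1).
The two groups share no amino acid, so total = 0 + 1 = 1.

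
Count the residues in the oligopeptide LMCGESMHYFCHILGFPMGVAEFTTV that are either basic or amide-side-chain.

2

Basic: H, K, R. Amide-side-chain: N, Q.
Basic residues here: H8, H12 (2).
Amide-side-chain residues here: none (0).
The two groups share no amino acid, so total = 2 + 0 = 2.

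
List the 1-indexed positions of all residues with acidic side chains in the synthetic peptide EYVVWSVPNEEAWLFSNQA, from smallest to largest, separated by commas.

The acidic residues are Asp (D) and Glu (E), whose side chains end in a carboxylate group.
Matching residues: E1, E10, E11.

1, 10, 11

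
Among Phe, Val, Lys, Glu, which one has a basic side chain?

K, R, and H are the three residues with basic side chains (ε-amine, guanidinium, and imidazole respectively).
Of the listed options, only Lys belongs to this group.

Lys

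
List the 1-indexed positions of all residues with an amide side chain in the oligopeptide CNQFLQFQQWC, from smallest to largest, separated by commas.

Only N (asparagine) and Q (glutamine) carry a side-chain carboxamide.
Matching residues: N2, Q3, Q6, Q8, Q9.

2, 3, 6, 8, 9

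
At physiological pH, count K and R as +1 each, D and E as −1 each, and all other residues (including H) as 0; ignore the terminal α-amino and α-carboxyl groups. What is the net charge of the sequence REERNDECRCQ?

-1

Positive (K, R): R1, R4, R9 → +3.
Negative (D, E): E2, E3, D6, E7 → −4.
Net charge = (+3) + (−4) = −1.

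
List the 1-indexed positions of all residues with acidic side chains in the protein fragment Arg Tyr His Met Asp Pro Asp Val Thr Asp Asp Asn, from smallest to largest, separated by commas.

5, 7, 10, 11

The acidic residues are Asp (D) and Glu (E), whose side chains end in a carboxylate group.
Matching residues: Asp5, Asp7, Asp10, Asp11.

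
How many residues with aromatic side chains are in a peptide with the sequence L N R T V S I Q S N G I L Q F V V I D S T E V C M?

1

F, W, and Y each carry an aromatic ring on the side chain.
Matching residues: F15.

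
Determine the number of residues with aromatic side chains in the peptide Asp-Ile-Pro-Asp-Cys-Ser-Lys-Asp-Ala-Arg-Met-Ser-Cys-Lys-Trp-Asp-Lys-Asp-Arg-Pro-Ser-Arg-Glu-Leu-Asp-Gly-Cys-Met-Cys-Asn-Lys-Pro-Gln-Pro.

F, W, and Y each carry an aromatic ring on the side chain.
Matching residues: Trp15.

1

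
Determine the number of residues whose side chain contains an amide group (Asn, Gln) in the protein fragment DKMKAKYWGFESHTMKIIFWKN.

1

Matching residues: N22.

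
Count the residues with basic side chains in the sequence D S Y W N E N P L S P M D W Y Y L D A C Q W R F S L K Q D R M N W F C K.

4

The basic amino acids are Lys (K), Arg (R), and His (H).
Matching residues: R23, K27, R30, K36.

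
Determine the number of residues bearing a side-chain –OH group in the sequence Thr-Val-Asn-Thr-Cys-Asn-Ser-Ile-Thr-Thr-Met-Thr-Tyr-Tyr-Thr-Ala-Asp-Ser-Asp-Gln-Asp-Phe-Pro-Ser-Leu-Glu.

11

The –OH-bearing residues are Ser, Thr (aliphatic alcohols), and Tyr (phenol).
Matching residues: Thr1, Thr4, Ser7, Thr9, Thr10, Thr12, Tyr13, Tyr14, Thr15, Ser18, Ser24.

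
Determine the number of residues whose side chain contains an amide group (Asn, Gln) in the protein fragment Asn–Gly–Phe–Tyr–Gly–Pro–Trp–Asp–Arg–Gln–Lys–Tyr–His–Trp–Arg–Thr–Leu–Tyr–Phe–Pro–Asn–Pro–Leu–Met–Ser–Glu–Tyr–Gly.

3

Matching residues: Asn1, Gln10, Asn21.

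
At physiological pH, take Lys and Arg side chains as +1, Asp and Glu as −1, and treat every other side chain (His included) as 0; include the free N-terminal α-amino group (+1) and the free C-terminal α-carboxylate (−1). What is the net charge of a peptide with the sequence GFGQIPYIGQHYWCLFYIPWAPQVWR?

Positive (K, R): R26 → +1.
Negative (D, E): none → −0.
The N-terminus (+1) and C-terminus (−1) cancel.
Net charge = (+1) + (−0) = +1.

+1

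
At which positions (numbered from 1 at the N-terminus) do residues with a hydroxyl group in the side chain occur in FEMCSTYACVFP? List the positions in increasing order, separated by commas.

S, T, and Y are the three residues with a side-chain hydroxyl.
Matching residues: S5, T6, Y7.

5, 6, 7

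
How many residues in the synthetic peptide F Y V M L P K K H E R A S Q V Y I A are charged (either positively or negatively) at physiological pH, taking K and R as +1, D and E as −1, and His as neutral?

Charged side chains at pH ~7.4: K, R (positive); D, E (negative).
Matching residues: K7, K8, E10, R11.

4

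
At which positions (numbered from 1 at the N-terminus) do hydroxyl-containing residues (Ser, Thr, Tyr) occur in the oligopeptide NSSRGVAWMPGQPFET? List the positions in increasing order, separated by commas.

Matching residues: S2, S3, T16.

2, 3, 16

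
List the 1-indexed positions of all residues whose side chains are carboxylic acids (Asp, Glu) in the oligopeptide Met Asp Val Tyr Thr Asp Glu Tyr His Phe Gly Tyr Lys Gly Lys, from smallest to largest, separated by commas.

Matching residues: Asp2, Asp6, Glu7.

2, 6, 7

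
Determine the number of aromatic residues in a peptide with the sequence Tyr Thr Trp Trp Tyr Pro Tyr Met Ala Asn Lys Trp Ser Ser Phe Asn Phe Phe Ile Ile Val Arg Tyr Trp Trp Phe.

F, W, and Y each carry an aromatic ring on the side chain.
Matching residues: Tyr1, Trp3, Trp4, Tyr5, Tyr7, Trp12, Phe15, Phe17, Phe18, Tyr23, Trp24, Trp25, Phe26.

13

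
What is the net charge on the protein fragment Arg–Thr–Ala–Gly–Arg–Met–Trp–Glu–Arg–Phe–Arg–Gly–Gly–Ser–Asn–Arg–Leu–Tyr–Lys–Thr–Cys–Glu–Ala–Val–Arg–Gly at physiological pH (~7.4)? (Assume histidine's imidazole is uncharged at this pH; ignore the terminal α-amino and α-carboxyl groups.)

Near pH 7.4, K and R contribute +1 each, D and E contribute −1 each, and every other side chain (His included, as stated) is uncharged.
Positive (K, R): Arg1, Arg5, Arg9, Arg11, Arg16, Lys19, Arg25 → +7.
Negative (D, E): Glu8, Glu22 → −2.
Net charge = (+7) + (−2) = +5.

+5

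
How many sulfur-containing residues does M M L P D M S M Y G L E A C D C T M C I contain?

8

Only Cys (C) and Met (M) have a sulfur atom in the side chain.
Matching residues: M1, M2, M6, M8, C14, C16, M18, C19.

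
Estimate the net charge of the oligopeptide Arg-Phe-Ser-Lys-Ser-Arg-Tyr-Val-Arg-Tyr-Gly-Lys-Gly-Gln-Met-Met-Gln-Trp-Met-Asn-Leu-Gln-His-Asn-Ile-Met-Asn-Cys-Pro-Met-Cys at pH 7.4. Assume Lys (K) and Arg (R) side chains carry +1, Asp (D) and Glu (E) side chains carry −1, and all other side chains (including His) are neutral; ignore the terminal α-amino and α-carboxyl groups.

Positive (K, R): Arg1, Lys4, Arg6, Arg9, Lys12 → +5.
Negative (D, E): none → −0.
Net charge = (+5) + (−0) = +5.

+5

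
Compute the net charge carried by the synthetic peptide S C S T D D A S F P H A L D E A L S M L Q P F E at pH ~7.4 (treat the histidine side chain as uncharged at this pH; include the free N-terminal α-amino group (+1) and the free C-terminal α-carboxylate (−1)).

Near pH 7.4, K and R contribute +1 each, D and E contribute −1 each, and every other side chain (His included, as stated) is uncharged.
Positive (K, R): none → +0.
Negative (D, E): D5, D6, D14, E15, E24 → −5.
The N-terminus (+1) and C-terminus (−1) cancel.
Net charge = (+0) + (−5) = −5.

-5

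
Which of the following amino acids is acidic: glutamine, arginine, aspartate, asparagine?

The acidic residues are Asp (D) and Glu (E), whose side chains end in a carboxylate group.
Of the listed options, only aspartate belongs to this group.

aspartate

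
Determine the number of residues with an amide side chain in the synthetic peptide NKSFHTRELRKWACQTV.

2

Only N (asparagine) and Q (glutamine) carry a side-chain carboxamide.
Matching residues: N1, Q15.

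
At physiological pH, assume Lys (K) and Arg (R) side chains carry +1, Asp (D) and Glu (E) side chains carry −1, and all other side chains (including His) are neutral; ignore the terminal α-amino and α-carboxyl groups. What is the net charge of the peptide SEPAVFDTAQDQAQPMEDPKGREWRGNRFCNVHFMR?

Positive (K, R): K20, R22, R25, R28, R36 → +5.
Negative (D, E): E2, D7, D11, E17, D18, E23 → −6.
Net charge = (+5) + (−6) = −1.

-1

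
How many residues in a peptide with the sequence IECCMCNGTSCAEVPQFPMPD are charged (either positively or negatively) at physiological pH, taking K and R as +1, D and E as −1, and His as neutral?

Charged side chains at pH ~7.4: K, R (positive); D, E (negative).
Matching residues: E2, E13, D21.

3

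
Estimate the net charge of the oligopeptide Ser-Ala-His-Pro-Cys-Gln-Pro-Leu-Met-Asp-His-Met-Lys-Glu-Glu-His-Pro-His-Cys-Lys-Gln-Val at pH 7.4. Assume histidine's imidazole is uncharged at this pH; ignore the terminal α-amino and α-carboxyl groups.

-1

The side chains ionized at physiological pH are Lys/Arg (+1) and Asp/Glu (−1); with His treated as neutral, nothing else contributes.
Positive (K, R): Lys13, Lys20 → +2.
Negative (D, E): Asp10, Glu14, Glu15 → −3.
Net charge = (+2) + (−3) = −1.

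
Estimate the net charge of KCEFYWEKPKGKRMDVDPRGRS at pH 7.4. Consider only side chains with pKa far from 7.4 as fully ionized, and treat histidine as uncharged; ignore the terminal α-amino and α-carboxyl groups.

Near pH 7.4, K and R contribute +1 each, D and E contribute −1 each, and every other side chain (His included, as stated) is uncharged.
Positive (K, R): K1, K8, K10, K12, R13, R19, R21 → +7.
Negative (D, E): E3, E7, D15, D17 → −4.
Net charge = (+7) + (−4) = +3.

+3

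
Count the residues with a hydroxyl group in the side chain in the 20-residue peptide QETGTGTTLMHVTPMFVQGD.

5

S, T, and Y are the three residues with a side-chain hydroxyl.
Matching residues: T3, T5, T7, T8, T13.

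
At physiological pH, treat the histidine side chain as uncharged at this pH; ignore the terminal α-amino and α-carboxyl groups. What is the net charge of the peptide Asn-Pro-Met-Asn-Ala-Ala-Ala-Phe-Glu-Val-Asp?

Near pH 7.4, K and R contribute +1 each, D and E contribute −1 each, and every other side chain (His included, as stated) is uncharged.
Positive (K, R): none → +0.
Negative (D, E): Glu9, Asp11 → −2.
Net charge = (+0) + (−2) = −2.

-2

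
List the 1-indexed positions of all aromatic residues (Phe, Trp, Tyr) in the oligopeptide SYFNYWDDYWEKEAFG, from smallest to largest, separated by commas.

Matching residues: Y2, F3, Y5, W6, Y9, W10, F15.

2, 3, 5, 6, 9, 10, 15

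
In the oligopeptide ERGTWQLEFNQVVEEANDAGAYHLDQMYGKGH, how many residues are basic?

4

K, R, and H are the three residues with basic side chains (ε-amine, guanidinium, and imidazole respectively).
Matching residues: R2, H23, K30, H32.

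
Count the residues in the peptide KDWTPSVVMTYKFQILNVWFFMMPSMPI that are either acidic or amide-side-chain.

3

Acidic: D, E. Amide-side-chain: N, Q.
Acidic residues here: D2 (1).
Amide-side-chain residues here: Q14, N17 (2).
The two groups share no amino acid, so total = 1 + 2 = 3.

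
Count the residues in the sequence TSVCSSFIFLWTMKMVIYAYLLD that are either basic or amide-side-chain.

1

Basic: H, K, R. Amide-side-chain: N, Q.
Basic residues here: K14 (1).
Amide-side-chain residues here: none (0).
The two groups share no amino acid, so total = 1 + 0 = 1.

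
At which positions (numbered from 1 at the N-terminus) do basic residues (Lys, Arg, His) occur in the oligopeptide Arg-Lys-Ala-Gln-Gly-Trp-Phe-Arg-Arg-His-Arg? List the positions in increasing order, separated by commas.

1, 2, 8, 9, 10, 11

Matching residues: Arg1, Lys2, Arg8, Arg9, His10, Arg11.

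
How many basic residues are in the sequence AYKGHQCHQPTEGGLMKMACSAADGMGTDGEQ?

The basic amino acids are Lys (K), Arg (R), and His (H).
Matching residues: K3, H5, H8, K17.

4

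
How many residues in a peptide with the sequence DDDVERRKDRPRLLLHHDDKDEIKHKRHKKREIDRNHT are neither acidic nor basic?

9

Acidic: D, E. Basic: K, R, H. All other residues are neither.
Matching residues: V4, P11, L13, L14, L15, I23, I33, N36, T38.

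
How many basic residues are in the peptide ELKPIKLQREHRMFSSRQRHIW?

8

Lysine (K), arginine (R), and histidine (H) have basic, nitrogen-containing side chains.
Matching residues: K3, K6, R9, H11, R12, R17, R19, H20.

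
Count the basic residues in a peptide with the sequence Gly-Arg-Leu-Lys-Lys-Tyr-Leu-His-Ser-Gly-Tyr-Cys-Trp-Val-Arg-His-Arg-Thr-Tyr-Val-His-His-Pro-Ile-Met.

K, R, and H are the three residues with basic side chains (ε-amine, guanidinium, and imidazole respectively).
Matching residues: Arg2, Lys4, Lys5, His8, Arg15, His16, Arg17, His21, His22.

9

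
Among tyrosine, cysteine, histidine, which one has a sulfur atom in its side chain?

Cysteine (C, thiol) and methionine (M, thioether) are the two sulfur-containing amino acids.
Of the listed options, only cysteine belongs to this group.

cysteine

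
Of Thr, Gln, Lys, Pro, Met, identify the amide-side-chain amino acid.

Gln

Only N (asparagine) and Q (glutamine) carry a side-chain carboxamide.
Of the listed options, only Gln belongs to this group.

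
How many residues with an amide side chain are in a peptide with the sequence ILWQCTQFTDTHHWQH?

3

Asparagine (N) and glutamine (Q) have uncharged amide side chains.
Matching residues: Q4, Q7, Q15.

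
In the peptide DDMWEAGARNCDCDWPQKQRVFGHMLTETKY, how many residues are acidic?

6

The acidic residues are Asp (D) and Glu (E), whose side chains end in a carboxylate group.
Matching residues: D1, D2, E5, D12, D14, E28.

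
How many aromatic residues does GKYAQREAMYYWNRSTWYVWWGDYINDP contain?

9

The aromatic amino acids are Phe (F, benzyl), Trp (W, indole), and Tyr (Y, phenol).
Matching residues: Y3, Y10, Y11, W12, W17, Y18, W20, W21, Y24.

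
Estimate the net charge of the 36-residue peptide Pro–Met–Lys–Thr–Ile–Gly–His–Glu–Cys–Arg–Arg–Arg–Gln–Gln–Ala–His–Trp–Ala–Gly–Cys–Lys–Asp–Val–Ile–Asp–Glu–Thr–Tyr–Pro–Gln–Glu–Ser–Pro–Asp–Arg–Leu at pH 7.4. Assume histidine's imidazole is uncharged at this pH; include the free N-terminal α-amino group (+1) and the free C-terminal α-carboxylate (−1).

0

At pH ~7.4 the Lys and Arg side chains are protonated (+1), the Asp and Glu side chains are deprotonated (−1), and with His taken as neutral all other side chains carry no charge.
Positive (K, R): Lys3, Arg10, Arg11, Arg12, Lys21, Arg35 → +6.
Negative (D, E): Glu8, Asp22, Asp25, Glu26, Glu31, Asp34 → −6.
The N-terminus (+1) and C-terminus (−1) cancel.
Net charge = (+6) + (−6) = 0.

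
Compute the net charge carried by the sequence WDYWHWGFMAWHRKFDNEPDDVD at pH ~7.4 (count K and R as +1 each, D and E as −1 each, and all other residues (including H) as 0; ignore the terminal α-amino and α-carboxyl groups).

-4

Positive (K, R): R13, K14 → +2.
Negative (D, E): D2, D16, E18, D20, D21, D23 → −6.
Net charge = (+2) + (−6) = −4.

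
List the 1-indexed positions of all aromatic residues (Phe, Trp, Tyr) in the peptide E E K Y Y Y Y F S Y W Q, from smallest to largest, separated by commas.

4, 5, 6, 7, 8, 10, 11

Matching residues: Y4, Y5, Y6, Y7, F8, Y10, W11.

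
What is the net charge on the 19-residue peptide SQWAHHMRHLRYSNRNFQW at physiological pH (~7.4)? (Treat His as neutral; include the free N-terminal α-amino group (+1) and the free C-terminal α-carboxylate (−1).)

+3

The side chains ionized at physiological pH are Lys/Arg (+1) and Asp/Glu (−1); with His treated as neutral, nothing else contributes.
Positive (K, R): R8, R11, R15 → +3.
Negative (D, E): none → −0.
The N-terminus (+1) and C-terminus (−1) cancel.
Net charge = (+3) + (−0) = +3.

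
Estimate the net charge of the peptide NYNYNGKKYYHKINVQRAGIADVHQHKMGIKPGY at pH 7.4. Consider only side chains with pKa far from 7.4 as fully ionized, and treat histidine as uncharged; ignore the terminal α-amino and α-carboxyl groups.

+5

Near pH 7.4, K and R contribute +1 each, D and E contribute −1 each, and every other side chain (His included, as stated) is uncharged.
Positive (K, R): K7, K8, K12, R17, K27, K31 → +6.
Negative (D, E): D22 → −1.
Net charge = (+6) + (−1) = +5.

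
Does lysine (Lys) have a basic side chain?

The basic amino acids are Lys (K), Arg (R), and His (H).
Lysine is in this group.

Yes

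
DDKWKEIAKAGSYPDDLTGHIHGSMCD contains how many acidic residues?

6

Aspartate (D) and glutamate (E) have carboxylic-acid side chains and are the acidic amino acids.
Matching residues: D1, D2, E6, D15, D16, D27.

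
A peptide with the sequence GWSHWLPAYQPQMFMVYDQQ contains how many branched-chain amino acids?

2

Valine (V), leucine (L), and isoleucine (I) are the branched-chain amino acids.
Matching residues: L6, V16.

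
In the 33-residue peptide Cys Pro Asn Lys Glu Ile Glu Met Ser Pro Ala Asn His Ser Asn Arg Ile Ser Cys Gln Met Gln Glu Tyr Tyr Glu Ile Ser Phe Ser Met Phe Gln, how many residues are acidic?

4

Aspartate (D) and glutamate (E) have carboxylic-acid side chains and are the acidic amino acids.
Matching residues: Glu5, Glu7, Glu23, Glu26.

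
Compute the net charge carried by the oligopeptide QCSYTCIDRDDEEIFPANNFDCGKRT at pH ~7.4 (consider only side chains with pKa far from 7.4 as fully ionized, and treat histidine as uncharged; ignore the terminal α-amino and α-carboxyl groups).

The side chains ionized at physiological pH are Lys/Arg (+1) and Asp/Glu (−1); with His treated as neutral, nothing else contributes.
Positive (K, R): R9, K24, R25 → +3.
Negative (D, E): D8, D10, D11, E12, E13, D21 → −6.
Net charge = (+3) + (−6) = −3.

-3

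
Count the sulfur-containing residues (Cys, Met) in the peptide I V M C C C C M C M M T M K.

Matching residues: M3, C4, C5, C6, C7, M8, C9, M10, M11, M13.

10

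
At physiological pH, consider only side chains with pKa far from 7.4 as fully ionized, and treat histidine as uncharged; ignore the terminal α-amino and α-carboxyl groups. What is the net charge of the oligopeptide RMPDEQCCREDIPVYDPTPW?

Near pH 7.4, K and R contribute +1 each, D and E contribute −1 each, and every other side chain (His included, as stated) is uncharged.
Positive (K, R): R1, R9 → +2.
Negative (D, E): D4, E5, E10, D11, D16 → −5.
Net charge = (+2) + (−5) = −3.

-3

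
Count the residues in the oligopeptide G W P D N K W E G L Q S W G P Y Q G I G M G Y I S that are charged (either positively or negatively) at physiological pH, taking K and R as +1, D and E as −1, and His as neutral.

Charged side chains at pH ~7.4: K, R (positive); D, E (negative).
Matching residues: D4, K6, E8.

3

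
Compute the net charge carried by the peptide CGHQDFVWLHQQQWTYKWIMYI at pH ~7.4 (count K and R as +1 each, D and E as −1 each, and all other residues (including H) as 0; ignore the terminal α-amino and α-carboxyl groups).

Positive (K, R): K17 → +1.
Negative (D, E): D5 → −1.
Net charge = (+1) + (−1) = 0.

0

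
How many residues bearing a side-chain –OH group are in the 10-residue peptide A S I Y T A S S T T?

7

Serine (S), threonine (T), and tyrosine (Y) each carry a hydroxyl group on the side chain.
Matching residues: S2, Y4, T5, S7, S8, T9, T10.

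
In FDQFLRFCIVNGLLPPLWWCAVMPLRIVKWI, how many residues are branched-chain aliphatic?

11

Valine (V), leucine (L), and isoleucine (I) are the branched-chain amino acids.
Matching residues: L5, I9, V10, L13, L14, L17, V22, L25, I27, V28, I31.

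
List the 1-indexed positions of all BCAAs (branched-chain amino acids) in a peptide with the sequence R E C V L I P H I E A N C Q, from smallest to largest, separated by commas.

4, 5, 6, 9

V, L, and I make up the branched-chain aliphatic group.
Matching residues: V4, L5, I6, I9.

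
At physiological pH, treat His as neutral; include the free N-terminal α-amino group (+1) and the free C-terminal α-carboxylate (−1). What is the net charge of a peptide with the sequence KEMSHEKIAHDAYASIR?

The side chains ionized at physiological pH are Lys/Arg (+1) and Asp/Glu (−1); with His treated as neutral, nothing else contributes.
Positive (K, R): K1, K7, R17 → +3.
Negative (D, E): E2, E6, D11 → −3.
The N-terminus (+1) and C-terminus (−1) cancel.
Net charge = (+3) + (−3) = 0.

0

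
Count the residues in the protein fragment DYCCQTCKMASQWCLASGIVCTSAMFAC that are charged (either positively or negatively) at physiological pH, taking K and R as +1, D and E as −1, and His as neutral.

2

Charged side chains at pH ~7.4: K, R (positive); D, E (negative).
Matching residues: D1, K8.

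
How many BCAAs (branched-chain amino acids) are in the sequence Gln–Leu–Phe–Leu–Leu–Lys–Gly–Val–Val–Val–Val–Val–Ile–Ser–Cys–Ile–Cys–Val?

The BCAAs are Val, Leu, and Ile — aliphatic side chains with a branch point.
Matching residues: Leu2, Leu4, Leu5, Val8, Val9, Val10, Val11, Val12, Ile13, Ile16, Val18.

11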